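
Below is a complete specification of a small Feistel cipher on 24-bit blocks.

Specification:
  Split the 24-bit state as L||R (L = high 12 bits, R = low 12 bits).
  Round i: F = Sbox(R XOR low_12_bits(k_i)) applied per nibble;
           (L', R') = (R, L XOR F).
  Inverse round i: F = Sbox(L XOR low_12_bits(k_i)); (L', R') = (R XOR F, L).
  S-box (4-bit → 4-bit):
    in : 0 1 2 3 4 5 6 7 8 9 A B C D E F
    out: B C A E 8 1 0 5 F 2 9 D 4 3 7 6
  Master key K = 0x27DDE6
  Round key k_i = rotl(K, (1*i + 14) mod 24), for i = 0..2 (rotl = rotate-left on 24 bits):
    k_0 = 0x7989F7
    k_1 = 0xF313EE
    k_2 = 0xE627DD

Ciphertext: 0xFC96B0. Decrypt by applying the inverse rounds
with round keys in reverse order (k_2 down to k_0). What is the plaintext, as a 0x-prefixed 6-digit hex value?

0xFBF6E9

s_0 = ciphertext = 0xFC96B0
s_1 = InvRound(s_0, k_2) = 0x978FC9
s_2 = InvRound(s_1, k_1) = 0x6E9978
s_3 = InvRound(s_2, k_0) = 0xFBF6E9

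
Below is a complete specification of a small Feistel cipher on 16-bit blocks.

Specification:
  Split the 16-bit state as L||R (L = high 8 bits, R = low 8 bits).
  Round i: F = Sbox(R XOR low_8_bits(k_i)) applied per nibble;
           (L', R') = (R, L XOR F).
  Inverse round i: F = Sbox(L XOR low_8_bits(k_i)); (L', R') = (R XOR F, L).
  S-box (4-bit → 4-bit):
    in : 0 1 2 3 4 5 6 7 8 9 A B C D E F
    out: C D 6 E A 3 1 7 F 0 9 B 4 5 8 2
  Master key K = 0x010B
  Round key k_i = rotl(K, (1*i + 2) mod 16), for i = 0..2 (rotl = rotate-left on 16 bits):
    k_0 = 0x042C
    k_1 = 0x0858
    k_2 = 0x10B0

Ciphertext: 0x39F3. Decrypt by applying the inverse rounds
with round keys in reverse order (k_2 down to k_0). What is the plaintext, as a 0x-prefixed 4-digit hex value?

s_0 = ciphertext = 0x39F3
s_1 = InvRound(s_0, k_2) = 0x0339
s_2 = InvRound(s_1, k_1) = 0x0203
s_3 = InvRound(s_2, k_0) = 0x6B02

0x6B02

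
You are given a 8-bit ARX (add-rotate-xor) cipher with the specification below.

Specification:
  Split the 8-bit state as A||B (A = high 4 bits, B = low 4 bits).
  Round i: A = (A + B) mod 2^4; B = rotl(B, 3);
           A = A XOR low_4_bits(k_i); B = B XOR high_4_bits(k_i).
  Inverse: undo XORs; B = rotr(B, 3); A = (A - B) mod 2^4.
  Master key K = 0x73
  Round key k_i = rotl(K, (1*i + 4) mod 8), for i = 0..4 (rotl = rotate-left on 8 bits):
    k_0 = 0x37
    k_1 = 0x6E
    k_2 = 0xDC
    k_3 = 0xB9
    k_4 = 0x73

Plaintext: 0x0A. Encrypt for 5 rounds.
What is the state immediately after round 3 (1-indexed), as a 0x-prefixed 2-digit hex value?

0xE7

s_0 = plaintext = 0x0A
s_1 = Round(s_0, k_0) = 0xD6
s_2 = Round(s_1, k_1) = 0xD5
s_3 = Round(s_2, k_2) = 0xE7
s_4 = Round(s_3, k_3) = 0xC0
s_5 = Round(s_4, k_4) = 0xF7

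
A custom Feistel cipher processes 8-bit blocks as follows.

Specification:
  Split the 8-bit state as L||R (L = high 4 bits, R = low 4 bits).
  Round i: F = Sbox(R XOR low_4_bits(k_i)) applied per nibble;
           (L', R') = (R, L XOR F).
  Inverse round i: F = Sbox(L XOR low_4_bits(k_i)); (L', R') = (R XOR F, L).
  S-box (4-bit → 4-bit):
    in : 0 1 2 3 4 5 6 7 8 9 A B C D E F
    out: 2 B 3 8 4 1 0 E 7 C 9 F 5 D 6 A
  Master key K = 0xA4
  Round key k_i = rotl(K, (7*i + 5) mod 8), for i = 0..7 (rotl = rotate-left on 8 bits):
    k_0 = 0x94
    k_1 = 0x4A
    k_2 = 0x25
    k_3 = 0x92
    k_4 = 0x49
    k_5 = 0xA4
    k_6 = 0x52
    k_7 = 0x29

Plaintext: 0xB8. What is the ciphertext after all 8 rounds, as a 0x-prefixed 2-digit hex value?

0x30

s_0 = plaintext = 0xB8
s_1 = Round(s_0, k_0) = 0x8E
s_2 = Round(s_1, k_1) = 0xEC
s_3 = Round(s_2, k_2) = 0xC2
s_4 = Round(s_3, k_3) = 0x2E
s_5 = Round(s_4, k_4) = 0xEC
s_6 = Round(s_5, k_5) = 0xC9
s_7 = Round(s_6, k_6) = 0x93
s_8 = Round(s_7, k_7) = 0x30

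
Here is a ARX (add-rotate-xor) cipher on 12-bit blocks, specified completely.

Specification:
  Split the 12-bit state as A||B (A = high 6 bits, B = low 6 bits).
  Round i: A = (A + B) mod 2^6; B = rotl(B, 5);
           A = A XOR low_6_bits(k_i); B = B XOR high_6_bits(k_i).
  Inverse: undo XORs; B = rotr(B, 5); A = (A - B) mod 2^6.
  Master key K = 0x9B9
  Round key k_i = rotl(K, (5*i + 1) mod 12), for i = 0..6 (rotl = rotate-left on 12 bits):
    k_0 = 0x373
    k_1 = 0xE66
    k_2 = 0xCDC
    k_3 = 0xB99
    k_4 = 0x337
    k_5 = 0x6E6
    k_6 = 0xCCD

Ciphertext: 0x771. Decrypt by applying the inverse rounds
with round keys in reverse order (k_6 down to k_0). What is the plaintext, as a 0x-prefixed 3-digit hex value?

0xCD1

s_0 = ciphertext = 0x771
s_1 = InvRound(s_0, k_6) = 0x304
s_2 = InvRound(s_1, k_5) = 0xB3E
s_3 = InvRound(s_2, k_4) = 0xDA5
s_4 = InvRound(s_3, k_3) = 0x656
s_5 = InvRound(s_4, k_2) = 0xE8B
s_6 = InvRound(s_5, k_1) = 0xDE5
s_7 = InvRound(s_6, k_0) = 0xCD1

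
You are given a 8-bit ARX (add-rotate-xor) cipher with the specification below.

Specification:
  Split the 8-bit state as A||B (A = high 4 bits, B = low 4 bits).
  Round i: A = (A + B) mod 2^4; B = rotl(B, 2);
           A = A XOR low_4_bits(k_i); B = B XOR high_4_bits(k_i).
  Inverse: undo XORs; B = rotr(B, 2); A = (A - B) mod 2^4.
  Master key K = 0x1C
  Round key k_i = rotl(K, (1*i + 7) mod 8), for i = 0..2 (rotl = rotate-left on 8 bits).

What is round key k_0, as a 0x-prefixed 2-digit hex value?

0x0E

K = 0x1C
k_0 = rotl(K, (1*0+7) mod 8) = rotl(K, 7) = 0x0E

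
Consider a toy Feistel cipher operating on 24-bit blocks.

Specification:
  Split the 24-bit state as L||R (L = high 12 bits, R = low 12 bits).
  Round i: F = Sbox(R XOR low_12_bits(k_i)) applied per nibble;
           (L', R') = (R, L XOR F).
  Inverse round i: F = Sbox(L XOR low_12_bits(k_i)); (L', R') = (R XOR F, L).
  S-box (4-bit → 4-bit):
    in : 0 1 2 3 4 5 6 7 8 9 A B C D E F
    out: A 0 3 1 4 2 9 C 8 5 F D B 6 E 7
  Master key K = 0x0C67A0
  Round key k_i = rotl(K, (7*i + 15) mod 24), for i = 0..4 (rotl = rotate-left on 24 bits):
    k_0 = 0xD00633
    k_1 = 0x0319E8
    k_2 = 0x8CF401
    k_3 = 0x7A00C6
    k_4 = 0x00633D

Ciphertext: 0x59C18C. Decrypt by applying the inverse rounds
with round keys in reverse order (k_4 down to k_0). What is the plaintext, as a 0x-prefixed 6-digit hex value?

s_0 = ciphertext = 0x59C18C
s_1 = InvRound(s_0, k_4) = 0x87C59C
s_2 = InvRound(s_1, k_3) = 0xD4387C
s_3 = InvRound(s_2, k_2) = 0xD3FD43
s_4 = InvRound(s_3, k_1) = 0x92FD3F
s_5 = InvRound(s_4, k_0) = 0xA3492F

0xA3492F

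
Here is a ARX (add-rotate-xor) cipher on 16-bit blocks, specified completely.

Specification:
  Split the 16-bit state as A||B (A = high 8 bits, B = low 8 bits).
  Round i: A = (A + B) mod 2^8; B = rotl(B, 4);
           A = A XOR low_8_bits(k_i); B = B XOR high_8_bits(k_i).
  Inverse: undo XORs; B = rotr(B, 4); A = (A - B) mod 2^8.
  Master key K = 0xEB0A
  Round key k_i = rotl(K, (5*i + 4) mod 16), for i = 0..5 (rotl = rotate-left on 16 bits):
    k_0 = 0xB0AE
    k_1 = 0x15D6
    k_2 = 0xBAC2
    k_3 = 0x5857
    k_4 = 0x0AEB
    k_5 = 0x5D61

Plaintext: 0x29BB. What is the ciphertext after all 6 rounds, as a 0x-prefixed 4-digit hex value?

s_0 = plaintext = 0x29BB
s_1 = Round(s_0, k_0) = 0x4A0B
s_2 = Round(s_1, k_1) = 0x83A5
s_3 = Round(s_2, k_2) = 0xEAE0
s_4 = Round(s_3, k_3) = 0x9D56
s_5 = Round(s_4, k_4) = 0x186F
s_6 = Round(s_5, k_5) = 0xE6AB

0xE6AB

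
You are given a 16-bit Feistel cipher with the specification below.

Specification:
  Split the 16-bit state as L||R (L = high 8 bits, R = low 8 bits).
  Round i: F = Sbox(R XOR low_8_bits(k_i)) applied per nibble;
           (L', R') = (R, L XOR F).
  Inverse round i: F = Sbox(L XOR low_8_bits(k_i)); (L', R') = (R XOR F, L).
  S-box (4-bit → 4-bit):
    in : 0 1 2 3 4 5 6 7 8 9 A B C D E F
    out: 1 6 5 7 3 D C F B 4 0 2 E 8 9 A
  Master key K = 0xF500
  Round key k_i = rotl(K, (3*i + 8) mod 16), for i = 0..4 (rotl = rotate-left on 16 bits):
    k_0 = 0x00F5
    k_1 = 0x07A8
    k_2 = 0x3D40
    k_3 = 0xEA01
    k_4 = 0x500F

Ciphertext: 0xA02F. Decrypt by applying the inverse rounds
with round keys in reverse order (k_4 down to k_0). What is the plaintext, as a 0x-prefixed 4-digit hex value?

0x1EF3

s_0 = ciphertext = 0xA02F
s_1 = InvRound(s_0, k_4) = 0x25A0
s_2 = InvRound(s_1, k_3) = 0xF325
s_3 = InvRound(s_2, k_2) = 0x02F3
s_4 = InvRound(s_3, k_1) = 0xF302
s_5 = InvRound(s_4, k_0) = 0x1EF3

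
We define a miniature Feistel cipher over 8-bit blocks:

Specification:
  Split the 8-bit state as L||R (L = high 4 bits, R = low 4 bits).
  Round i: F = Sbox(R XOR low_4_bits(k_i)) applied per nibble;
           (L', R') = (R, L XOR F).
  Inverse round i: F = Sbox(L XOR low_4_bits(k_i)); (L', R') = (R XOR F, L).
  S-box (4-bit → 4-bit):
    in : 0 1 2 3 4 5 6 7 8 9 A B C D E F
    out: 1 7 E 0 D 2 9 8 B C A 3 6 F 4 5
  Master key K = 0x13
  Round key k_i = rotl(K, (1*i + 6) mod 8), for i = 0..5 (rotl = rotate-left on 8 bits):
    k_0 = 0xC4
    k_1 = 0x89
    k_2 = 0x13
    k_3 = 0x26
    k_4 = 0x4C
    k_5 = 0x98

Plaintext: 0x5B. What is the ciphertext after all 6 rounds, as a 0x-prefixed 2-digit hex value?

s_0 = plaintext = 0x5B
s_1 = Round(s_0, k_0) = 0xB0
s_2 = Round(s_1, k_1) = 0x07
s_3 = Round(s_2, k_2) = 0x7D
s_4 = Round(s_3, k_3) = 0xD4
s_5 = Round(s_4, k_4) = 0x46
s_6 = Round(s_5, k_5) = 0x60

0x60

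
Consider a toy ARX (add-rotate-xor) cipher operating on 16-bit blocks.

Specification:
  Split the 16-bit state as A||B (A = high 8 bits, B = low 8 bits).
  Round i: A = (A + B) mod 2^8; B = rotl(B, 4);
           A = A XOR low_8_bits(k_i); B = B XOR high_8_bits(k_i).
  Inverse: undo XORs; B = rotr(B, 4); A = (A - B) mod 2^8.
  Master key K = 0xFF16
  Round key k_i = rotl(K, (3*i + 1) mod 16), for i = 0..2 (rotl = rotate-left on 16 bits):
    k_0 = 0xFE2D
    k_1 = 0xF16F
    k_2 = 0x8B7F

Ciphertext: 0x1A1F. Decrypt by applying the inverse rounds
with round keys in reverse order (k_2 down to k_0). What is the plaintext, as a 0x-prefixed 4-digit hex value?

s_0 = ciphertext = 0x1A1F
s_1 = InvRound(s_0, k_2) = 0x1C49
s_2 = InvRound(s_1, k_1) = 0xE88B
s_3 = InvRound(s_2, k_0) = 0x6E57

0x6E57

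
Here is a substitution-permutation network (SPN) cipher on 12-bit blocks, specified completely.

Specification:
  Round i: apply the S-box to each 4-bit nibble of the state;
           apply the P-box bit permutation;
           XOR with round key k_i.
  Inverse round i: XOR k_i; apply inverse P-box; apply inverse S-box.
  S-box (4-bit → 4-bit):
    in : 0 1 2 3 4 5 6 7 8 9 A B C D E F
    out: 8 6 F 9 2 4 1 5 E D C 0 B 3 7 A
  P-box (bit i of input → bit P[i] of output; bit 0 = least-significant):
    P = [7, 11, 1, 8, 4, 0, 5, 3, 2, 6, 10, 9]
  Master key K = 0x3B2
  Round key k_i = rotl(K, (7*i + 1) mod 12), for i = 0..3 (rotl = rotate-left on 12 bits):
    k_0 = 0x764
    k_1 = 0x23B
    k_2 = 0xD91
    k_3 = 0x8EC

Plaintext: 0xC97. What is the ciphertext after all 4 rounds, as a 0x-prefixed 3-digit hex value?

0x594

s_0 = plaintext = 0xC97
s_1 = Round(s_0, k_0) = 0x59A
s_2 = Round(s_1, k_1) = 0x701
s_3 = Round(s_2, k_2) = 0x19F
s_4 = Round(s_3, k_3) = 0x594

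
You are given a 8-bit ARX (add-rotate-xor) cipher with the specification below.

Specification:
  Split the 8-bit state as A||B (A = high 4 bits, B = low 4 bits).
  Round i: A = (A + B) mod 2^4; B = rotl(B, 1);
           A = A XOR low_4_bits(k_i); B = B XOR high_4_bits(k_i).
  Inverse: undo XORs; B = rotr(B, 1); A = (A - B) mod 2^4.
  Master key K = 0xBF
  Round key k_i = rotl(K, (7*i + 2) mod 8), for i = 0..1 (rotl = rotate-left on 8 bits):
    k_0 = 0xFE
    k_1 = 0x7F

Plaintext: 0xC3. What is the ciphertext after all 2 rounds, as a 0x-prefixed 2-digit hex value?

0x54

s_0 = plaintext = 0xC3
s_1 = Round(s_0, k_0) = 0x19
s_2 = Round(s_1, k_1) = 0x54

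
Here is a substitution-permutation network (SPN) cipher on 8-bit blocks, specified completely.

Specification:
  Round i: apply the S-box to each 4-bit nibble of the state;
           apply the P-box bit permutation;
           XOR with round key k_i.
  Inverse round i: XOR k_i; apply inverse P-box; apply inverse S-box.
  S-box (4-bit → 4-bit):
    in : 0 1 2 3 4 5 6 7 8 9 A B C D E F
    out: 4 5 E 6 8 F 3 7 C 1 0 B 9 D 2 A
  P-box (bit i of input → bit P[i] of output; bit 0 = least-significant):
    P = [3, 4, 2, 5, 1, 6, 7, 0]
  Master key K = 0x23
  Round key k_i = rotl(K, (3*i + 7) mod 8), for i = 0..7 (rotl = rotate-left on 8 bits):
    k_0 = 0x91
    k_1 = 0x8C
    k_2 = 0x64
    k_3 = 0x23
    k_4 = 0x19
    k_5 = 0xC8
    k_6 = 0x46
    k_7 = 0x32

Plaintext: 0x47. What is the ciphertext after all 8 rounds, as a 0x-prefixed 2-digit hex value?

0xEC

s_0 = plaintext = 0x47
s_1 = Round(s_0, k_0) = 0x8C
s_2 = Round(s_1, k_1) = 0x25
s_3 = Round(s_2, k_2) = 0x99
s_4 = Round(s_3, k_3) = 0x29
s_5 = Round(s_4, k_4) = 0xD0
s_6 = Round(s_5, k_5) = 0x4F
s_7 = Round(s_6, k_6) = 0x77
s_8 = Round(s_7, k_7) = 0xEC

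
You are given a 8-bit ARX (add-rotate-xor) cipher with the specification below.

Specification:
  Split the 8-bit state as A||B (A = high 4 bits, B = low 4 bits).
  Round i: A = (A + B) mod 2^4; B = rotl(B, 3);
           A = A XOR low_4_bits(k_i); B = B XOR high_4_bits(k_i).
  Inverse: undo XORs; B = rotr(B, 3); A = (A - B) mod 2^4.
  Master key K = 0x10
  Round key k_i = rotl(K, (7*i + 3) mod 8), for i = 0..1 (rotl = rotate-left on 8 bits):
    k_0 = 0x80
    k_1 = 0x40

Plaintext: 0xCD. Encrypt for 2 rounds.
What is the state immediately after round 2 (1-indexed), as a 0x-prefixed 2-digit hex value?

s_0 = plaintext = 0xCD
s_1 = Round(s_0, k_0) = 0x96
s_2 = Round(s_1, k_1) = 0xF7

0xF7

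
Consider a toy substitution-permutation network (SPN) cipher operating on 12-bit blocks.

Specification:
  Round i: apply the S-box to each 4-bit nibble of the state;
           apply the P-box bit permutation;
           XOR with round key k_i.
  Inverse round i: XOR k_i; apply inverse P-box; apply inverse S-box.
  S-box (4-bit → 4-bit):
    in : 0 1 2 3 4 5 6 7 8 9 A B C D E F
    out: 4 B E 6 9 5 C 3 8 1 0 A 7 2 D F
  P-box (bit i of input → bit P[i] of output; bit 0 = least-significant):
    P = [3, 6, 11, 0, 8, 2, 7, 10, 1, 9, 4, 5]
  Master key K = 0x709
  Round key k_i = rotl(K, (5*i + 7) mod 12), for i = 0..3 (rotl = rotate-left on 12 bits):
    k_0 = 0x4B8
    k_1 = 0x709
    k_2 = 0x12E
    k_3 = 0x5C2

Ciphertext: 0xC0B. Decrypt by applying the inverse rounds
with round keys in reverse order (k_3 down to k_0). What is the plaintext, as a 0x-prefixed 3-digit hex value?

s_0 = ciphertext = 0xC0B
s_1 = InvRound(s_0, k_3) = 0xA5F
s_2 = InvRound(s_1, k_2) = 0x292
s_3 = InvRound(s_2, k_1) = 0x5E4
s_4 = InvRound(s_3, k_0) = 0x077

0x077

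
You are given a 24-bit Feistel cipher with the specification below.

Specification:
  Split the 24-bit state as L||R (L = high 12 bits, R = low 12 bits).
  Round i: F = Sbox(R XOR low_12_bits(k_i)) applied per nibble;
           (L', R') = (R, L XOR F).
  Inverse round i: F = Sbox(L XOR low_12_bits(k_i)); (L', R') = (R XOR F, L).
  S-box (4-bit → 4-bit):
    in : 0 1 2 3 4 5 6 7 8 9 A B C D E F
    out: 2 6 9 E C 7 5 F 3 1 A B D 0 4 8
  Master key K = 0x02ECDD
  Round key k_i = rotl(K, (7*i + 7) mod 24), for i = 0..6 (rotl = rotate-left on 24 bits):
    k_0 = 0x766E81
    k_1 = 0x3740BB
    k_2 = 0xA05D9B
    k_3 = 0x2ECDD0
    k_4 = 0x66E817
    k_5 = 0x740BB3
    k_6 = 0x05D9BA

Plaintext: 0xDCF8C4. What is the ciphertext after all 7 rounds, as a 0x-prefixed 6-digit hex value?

0xB4323E

s_0 = plaintext = 0xDCF8C4
s_1 = Round(s_0, k_0) = 0x8C4808
s_2 = Round(s_1, k_1) = 0x808B7A
s_3 = Round(s_2, k_2) = 0xB7AD4E
s_4 = Round(s_3, k_3) = 0xD4E96E
s_5 = Round(s_4, k_4) = 0x96EBBF
s_6 = Round(s_5, k_5) = 0xBBFB43
s_7 = Round(s_6, k_6) = 0xB4323E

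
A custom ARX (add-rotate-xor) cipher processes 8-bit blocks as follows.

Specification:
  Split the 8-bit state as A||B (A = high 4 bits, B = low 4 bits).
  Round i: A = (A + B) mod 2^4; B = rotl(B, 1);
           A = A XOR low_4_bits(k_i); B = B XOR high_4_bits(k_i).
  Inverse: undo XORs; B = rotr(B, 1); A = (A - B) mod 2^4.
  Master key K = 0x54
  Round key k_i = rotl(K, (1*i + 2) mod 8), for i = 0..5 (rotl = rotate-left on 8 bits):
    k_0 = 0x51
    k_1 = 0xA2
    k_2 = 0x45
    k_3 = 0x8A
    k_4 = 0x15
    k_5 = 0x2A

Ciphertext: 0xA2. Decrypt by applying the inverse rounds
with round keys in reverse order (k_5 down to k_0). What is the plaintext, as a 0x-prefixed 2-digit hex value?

s_0 = ciphertext = 0xA2
s_1 = InvRound(s_0, k_5) = 0x00
s_2 = InvRound(s_1, k_4) = 0xD8
s_3 = InvRound(s_2, k_3) = 0x70
s_4 = InvRound(s_3, k_2) = 0x02
s_5 = InvRound(s_4, k_1) = 0xE4
s_6 = InvRound(s_5, k_0) = 0x78

0x78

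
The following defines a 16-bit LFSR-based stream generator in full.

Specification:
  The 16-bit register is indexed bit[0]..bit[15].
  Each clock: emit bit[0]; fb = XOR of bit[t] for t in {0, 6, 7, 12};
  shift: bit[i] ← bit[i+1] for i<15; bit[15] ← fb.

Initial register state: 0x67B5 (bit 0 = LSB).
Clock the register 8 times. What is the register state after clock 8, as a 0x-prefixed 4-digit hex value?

0xC267

reg_0 = 0x67B5
clock 1: out=1, reg = 0x33DA
clock 2: out=0, reg = 0x99ED
clock 3: out=1, reg = 0x4CF6
clock 4: out=0, reg = 0x267B
clock 5: out=1, reg = 0x133D
clock 6: out=1, reg = 0x099E
clock 7: out=0, reg = 0x84CF
clock 8: out=1, reg = 0xC267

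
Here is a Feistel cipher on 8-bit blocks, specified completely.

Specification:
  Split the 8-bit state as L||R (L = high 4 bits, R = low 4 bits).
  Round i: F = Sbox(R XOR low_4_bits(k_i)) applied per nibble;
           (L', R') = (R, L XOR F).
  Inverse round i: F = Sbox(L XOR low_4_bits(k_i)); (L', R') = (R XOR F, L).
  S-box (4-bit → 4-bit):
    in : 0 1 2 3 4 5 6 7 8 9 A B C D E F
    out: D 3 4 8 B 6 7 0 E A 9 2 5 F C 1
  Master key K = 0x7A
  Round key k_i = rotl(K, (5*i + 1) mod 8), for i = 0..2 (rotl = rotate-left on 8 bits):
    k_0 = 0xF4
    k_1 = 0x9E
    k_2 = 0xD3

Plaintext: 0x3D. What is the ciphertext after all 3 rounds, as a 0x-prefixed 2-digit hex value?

s_0 = plaintext = 0x3D
s_1 = Round(s_0, k_0) = 0xD9
s_2 = Round(s_1, k_1) = 0x9D
s_3 = Round(s_2, k_2) = 0xD5

0xD5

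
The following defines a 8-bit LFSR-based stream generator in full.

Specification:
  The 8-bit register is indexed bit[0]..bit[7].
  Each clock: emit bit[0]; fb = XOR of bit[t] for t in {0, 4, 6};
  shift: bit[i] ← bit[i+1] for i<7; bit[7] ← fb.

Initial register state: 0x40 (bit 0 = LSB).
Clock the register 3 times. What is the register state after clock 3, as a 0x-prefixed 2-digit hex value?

reg_0 = 0x40
clock 1: out=0, reg = 0xA0
clock 2: out=0, reg = 0x50
clock 3: out=0, reg = 0x28

0x28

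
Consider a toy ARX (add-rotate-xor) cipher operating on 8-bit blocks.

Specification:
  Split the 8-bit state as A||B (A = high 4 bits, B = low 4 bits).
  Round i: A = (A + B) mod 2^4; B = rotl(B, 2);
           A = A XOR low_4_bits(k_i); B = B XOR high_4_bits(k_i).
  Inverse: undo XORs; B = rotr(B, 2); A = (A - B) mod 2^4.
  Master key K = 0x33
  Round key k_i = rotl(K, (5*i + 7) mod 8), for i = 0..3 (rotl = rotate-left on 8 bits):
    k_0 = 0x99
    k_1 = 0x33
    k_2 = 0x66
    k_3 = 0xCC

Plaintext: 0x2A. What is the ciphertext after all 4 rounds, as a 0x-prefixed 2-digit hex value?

0x9A

s_0 = plaintext = 0x2A
s_1 = Round(s_0, k_0) = 0x53
s_2 = Round(s_1, k_1) = 0xBF
s_3 = Round(s_2, k_2) = 0xC9
s_4 = Round(s_3, k_3) = 0x9A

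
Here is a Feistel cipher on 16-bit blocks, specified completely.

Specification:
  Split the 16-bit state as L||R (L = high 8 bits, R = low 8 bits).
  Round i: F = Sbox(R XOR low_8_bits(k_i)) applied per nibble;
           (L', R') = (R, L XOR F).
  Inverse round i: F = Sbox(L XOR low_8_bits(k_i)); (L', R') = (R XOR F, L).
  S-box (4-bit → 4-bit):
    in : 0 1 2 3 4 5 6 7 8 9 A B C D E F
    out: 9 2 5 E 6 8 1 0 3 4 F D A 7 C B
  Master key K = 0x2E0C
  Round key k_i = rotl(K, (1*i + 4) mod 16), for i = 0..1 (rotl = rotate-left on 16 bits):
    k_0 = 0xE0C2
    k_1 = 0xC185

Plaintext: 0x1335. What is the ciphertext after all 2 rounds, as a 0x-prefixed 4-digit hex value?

0xA364

s_0 = plaintext = 0x1335
s_1 = Round(s_0, k_0) = 0x35A3
s_2 = Round(s_1, k_1) = 0xA364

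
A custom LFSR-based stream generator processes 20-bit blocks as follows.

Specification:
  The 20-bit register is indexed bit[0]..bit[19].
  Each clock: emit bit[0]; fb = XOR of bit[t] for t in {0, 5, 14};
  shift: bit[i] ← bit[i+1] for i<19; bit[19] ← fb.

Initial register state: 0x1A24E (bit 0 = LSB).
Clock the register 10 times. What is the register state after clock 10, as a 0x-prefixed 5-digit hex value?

reg_0 = 0x1A24E
clock 1: out=0, reg = 0x0D127
clock 2: out=1, reg = 0x86893
clock 3: out=1, reg = 0x43449
clock 4: out=1, reg = 0xA1A24
clock 5: out=0, reg = 0xD0D12
clock 6: out=0, reg = 0x68689
clock 7: out=1, reg = 0xB4344
clock 8: out=0, reg = 0xDA1A2
clock 9: out=0, reg = 0xED0D1
clock 10: out=1, reg = 0x76868

0x76868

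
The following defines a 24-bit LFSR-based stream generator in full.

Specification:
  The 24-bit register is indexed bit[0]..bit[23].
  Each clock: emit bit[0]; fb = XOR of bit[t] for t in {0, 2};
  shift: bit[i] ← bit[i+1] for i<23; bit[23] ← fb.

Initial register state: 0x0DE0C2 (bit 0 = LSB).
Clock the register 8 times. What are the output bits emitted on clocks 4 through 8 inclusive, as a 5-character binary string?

00011

reg_0 = 0x0DE0C2
clock 1: out=0, reg = 0x06F061
clock 2: out=1, reg = 0x837830
clock 3: out=0, reg = 0x41BC18
clock 4: out=0, reg = 0x20DE0C
clock 5: out=0, reg = 0x906F06
clock 6: out=0, reg = 0xC83783
clock 7: out=1, reg = 0xE41BC1
clock 8: out=1, reg = 0xF20DE0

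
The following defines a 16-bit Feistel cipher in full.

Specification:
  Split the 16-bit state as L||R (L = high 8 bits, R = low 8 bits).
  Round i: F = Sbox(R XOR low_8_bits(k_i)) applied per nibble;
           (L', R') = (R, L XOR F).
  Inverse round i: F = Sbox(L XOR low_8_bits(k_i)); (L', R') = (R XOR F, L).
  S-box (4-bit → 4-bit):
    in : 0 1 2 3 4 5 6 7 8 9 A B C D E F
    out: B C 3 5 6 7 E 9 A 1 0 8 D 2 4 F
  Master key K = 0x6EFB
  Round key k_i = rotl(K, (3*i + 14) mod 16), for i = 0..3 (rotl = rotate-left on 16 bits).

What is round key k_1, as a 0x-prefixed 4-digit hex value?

K = 0x6EFB
k_0 = rotl(K, (3*0+14) mod 16) = rotl(K, 14) = 0xDBBE
k_1 = rotl(K, (3*1+14) mod 16) = rotl(K, 1) = 0xDDF6

0xDDF6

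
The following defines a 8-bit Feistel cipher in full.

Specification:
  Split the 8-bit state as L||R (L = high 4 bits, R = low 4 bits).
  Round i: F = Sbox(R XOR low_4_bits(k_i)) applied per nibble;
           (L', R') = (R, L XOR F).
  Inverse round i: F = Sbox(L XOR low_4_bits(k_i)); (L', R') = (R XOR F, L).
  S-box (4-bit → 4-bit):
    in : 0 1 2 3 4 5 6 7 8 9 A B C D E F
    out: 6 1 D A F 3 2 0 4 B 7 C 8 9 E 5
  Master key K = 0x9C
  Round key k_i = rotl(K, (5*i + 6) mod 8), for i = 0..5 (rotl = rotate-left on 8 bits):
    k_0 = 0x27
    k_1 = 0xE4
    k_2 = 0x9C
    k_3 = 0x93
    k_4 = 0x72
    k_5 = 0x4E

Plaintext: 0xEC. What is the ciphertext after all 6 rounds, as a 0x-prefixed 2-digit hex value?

0x08

s_0 = plaintext = 0xEC
s_1 = Round(s_0, k_0) = 0xC2
s_2 = Round(s_1, k_1) = 0x2E
s_3 = Round(s_2, k_2) = 0xEF
s_4 = Round(s_3, k_3) = 0xF6
s_5 = Round(s_4, k_4) = 0x60
s_6 = Round(s_5, k_5) = 0x08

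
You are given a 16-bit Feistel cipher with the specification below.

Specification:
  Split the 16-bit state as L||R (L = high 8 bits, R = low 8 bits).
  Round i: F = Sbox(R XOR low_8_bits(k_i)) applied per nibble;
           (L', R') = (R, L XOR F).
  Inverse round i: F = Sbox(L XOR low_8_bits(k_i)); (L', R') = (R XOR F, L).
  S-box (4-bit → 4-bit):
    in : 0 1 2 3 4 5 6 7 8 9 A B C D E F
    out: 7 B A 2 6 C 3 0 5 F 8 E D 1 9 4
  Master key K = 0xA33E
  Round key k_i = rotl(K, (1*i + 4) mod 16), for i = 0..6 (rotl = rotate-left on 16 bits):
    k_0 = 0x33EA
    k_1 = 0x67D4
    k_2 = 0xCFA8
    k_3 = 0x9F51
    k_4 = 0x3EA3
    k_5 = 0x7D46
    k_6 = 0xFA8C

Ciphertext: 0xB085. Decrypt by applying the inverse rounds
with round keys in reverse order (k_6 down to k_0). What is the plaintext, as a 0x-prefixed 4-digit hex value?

0xD46F

s_0 = ciphertext = 0xB085
s_1 = InvRound(s_0, k_6) = 0xA8B0
s_2 = InvRound(s_1, k_5) = 0x29A8
s_3 = InvRound(s_2, k_4) = 0xF029
s_4 = InvRound(s_3, k_3) = 0xA2F0
s_5 = InvRound(s_4, k_2) = 0x88A2
s_6 = InvRound(s_5, k_1) = 0x6F88
s_7 = InvRound(s_6, k_0) = 0xD46F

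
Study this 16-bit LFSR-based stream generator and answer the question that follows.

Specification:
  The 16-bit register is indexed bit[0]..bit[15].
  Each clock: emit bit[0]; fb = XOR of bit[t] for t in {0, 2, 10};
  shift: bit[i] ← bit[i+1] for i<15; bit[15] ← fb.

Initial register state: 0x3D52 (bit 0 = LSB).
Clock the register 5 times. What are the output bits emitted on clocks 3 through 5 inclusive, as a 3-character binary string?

reg_0 = 0x3D52
clock 1: out=0, reg = 0x9EA9
clock 2: out=1, reg = 0x4F54
clock 3: out=0, reg = 0x27AA
clock 4: out=0, reg = 0x93D5
clock 5: out=1, reg = 0x49EA

001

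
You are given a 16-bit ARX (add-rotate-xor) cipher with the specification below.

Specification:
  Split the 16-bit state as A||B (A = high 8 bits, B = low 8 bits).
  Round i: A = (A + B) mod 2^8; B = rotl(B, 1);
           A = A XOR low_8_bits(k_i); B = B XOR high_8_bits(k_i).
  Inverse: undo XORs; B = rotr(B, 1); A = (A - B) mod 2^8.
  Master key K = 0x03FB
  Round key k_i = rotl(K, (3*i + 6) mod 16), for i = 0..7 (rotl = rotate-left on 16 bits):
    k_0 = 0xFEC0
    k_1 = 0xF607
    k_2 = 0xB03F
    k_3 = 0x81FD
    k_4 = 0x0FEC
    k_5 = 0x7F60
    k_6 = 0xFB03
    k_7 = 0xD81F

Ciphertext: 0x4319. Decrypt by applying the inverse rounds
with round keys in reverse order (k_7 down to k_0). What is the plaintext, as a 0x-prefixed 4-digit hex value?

s_0 = ciphertext = 0x4319
s_1 = InvRound(s_0, k_7) = 0x7CE0
s_2 = InvRound(s_1, k_6) = 0xF28D
s_3 = InvRound(s_2, k_5) = 0x1979
s_4 = InvRound(s_3, k_4) = 0xBA3B
s_5 = InvRound(s_4, k_3) = 0xEA5D
s_6 = InvRound(s_5, k_2) = 0xDFF6
s_7 = InvRound(s_6, k_1) = 0xD800
s_8 = InvRound(s_7, k_0) = 0x997F

0x997F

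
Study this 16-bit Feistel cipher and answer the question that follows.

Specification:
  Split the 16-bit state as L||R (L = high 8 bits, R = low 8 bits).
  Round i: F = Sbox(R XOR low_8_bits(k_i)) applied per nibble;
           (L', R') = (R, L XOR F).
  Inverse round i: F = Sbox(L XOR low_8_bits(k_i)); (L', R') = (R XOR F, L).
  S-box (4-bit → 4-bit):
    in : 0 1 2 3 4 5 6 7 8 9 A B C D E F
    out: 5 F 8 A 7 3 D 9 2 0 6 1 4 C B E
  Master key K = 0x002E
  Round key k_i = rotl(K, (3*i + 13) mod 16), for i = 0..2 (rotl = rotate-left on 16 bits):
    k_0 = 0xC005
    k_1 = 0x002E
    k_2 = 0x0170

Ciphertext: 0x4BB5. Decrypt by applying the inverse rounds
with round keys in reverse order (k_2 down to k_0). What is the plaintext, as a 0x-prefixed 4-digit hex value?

0xA6ED

s_0 = ciphertext = 0x4BB5
s_1 = InvRound(s_0, k_2) = 0x144B
s_2 = InvRound(s_1, k_1) = 0xED14
s_3 = InvRound(s_2, k_0) = 0xA6ED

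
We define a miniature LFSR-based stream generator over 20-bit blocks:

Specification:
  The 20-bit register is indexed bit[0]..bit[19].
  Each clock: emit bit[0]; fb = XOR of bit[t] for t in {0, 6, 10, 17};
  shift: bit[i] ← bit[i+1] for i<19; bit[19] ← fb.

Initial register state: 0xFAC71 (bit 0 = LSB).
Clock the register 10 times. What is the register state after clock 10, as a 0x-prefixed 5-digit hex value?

0xD33EB

reg_0 = 0xFAC71
clock 1: out=1, reg = 0x7D638
clock 2: out=0, reg = 0x3EB1C
clock 3: out=0, reg = 0x9F58E
clock 4: out=0, reg = 0xCFAC7
clock 5: out=1, reg = 0x67D63
clock 6: out=1, reg = 0x33EB1
clock 7: out=1, reg = 0x99F58
clock 8: out=0, reg = 0x4CFAC
clock 9: out=0, reg = 0xA67D6
clock 10: out=0, reg = 0xD33EB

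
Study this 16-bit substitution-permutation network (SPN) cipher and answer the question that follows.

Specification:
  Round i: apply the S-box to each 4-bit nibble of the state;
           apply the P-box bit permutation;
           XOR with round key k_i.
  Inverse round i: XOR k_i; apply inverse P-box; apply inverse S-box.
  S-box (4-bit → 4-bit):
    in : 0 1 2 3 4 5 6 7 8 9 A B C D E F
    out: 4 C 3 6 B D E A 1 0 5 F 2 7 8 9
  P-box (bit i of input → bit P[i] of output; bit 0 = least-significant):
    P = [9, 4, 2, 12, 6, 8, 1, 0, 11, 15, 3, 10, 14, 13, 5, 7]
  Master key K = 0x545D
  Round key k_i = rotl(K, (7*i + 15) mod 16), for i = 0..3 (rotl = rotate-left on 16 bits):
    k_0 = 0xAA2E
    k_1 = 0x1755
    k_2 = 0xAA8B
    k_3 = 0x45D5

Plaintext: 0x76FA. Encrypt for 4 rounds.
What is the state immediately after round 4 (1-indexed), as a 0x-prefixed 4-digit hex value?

0x2985

s_0 = plaintext = 0x76FA
s_1 = Round(s_0, k_0) = 0x0CE3
s_2 = Round(s_1, k_1) = 0x9760
s_3 = Round(s_2, k_2) = 0x2F8C
s_4 = Round(s_3, k_3) = 0x2985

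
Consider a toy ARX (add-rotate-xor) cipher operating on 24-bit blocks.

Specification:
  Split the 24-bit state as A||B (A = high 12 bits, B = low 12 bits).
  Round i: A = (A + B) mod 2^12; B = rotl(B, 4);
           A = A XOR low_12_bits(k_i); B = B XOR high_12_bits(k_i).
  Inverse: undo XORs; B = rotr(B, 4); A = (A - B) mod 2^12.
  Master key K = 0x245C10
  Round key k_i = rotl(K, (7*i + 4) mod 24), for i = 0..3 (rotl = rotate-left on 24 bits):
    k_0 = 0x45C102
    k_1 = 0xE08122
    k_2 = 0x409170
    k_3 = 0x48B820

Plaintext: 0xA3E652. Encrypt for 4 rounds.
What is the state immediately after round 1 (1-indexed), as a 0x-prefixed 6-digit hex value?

s_0 = plaintext = 0xA3E652
s_1 = Round(s_0, k_0) = 0x19217A
s_2 = Round(s_1, k_1) = 0x22E9A9
s_3 = Round(s_2, k_2) = 0xAA7E90
s_4 = Round(s_3, k_3) = 0x117D85

0x19217A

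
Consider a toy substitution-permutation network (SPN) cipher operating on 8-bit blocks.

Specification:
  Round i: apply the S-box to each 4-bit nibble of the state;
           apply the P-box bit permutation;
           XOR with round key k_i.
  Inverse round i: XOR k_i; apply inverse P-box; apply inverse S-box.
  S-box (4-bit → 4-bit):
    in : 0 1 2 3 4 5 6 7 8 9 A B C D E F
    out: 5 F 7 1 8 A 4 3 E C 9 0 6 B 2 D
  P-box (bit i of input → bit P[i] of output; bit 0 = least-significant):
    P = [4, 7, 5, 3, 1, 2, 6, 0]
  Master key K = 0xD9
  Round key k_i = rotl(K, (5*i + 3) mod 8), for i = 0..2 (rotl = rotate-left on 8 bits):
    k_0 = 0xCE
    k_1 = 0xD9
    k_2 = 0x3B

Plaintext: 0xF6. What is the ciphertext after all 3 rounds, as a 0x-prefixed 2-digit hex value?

s_0 = plaintext = 0xF6
s_1 = Round(s_0, k_0) = 0xAD
s_2 = Round(s_1, k_1) = 0x42
s_3 = Round(s_2, k_2) = 0x8A

0x8A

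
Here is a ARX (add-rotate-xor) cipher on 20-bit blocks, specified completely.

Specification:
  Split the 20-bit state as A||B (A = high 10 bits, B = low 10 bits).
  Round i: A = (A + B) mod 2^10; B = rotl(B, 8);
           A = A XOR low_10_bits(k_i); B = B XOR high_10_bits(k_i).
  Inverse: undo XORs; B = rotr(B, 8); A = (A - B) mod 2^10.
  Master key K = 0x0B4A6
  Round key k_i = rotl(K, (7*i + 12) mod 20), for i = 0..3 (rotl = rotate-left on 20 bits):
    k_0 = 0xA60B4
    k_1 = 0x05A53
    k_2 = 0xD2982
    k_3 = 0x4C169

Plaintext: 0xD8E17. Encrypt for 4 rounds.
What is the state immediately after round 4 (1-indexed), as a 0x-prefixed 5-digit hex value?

0x303B7

s_0 = plaintext = 0xD8E17
s_1 = Round(s_0, k_0) = 0x7391D
s_2 = Round(s_1, k_1) = 0x2E151
s_3 = Round(s_2, k_2) = 0xE2E1E
s_4 = Round(s_3, k_3) = 0x303B7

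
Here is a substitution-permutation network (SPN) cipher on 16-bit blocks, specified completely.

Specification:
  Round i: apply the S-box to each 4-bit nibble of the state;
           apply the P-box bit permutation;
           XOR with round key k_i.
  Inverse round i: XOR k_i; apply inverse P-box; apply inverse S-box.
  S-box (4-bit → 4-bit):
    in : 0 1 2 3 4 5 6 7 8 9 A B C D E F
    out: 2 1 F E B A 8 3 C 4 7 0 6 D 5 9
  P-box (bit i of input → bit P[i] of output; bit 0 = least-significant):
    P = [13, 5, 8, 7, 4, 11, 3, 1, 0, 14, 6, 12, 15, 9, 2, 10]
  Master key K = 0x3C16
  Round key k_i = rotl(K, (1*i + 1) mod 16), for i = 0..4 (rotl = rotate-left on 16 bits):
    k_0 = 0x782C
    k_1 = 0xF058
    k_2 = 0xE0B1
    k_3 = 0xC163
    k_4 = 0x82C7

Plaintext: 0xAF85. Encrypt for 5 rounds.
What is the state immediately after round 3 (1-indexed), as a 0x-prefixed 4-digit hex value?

0xC694

s_0 = plaintext = 0xAF85
s_1 = Round(s_0, k_0) = 0xEA83
s_2 = Round(s_1, k_1) = 0x31B7
s_3 = Round(s_2, k_2) = 0xC694
s_4 = Round(s_3, k_3) = 0xF3CF
s_5 = Round(s_4, k_4) = 0x7E0F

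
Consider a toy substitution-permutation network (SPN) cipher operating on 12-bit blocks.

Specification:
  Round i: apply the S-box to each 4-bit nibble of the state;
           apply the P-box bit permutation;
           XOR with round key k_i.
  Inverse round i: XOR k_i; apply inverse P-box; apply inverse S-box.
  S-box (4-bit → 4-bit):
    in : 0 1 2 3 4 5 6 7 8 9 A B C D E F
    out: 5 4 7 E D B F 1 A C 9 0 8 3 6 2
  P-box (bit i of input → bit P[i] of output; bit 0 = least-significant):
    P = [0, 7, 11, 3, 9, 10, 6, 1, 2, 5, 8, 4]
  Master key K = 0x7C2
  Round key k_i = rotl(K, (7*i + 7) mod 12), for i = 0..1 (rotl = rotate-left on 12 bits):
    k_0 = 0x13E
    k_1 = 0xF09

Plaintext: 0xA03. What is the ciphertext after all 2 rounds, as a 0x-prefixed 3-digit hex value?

s_0 = plaintext = 0xA03
s_1 = Round(s_0, k_0) = 0xBE2
s_2 = Round(s_1, k_1) = 0x3C8

0x3C8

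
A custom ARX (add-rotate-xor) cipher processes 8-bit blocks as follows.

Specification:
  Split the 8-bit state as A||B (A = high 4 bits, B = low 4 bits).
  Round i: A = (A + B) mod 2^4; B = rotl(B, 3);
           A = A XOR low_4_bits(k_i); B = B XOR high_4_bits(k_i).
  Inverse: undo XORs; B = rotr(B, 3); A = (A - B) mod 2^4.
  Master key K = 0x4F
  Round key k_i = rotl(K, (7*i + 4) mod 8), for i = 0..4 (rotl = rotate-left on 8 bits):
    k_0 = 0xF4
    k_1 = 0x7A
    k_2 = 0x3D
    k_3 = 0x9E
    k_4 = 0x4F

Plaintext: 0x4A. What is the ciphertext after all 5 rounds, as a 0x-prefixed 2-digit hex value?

0x60

s_0 = plaintext = 0x4A
s_1 = Round(s_0, k_0) = 0xAA
s_2 = Round(s_1, k_1) = 0xE2
s_3 = Round(s_2, k_2) = 0xD2
s_4 = Round(s_3, k_3) = 0x18
s_5 = Round(s_4, k_4) = 0x60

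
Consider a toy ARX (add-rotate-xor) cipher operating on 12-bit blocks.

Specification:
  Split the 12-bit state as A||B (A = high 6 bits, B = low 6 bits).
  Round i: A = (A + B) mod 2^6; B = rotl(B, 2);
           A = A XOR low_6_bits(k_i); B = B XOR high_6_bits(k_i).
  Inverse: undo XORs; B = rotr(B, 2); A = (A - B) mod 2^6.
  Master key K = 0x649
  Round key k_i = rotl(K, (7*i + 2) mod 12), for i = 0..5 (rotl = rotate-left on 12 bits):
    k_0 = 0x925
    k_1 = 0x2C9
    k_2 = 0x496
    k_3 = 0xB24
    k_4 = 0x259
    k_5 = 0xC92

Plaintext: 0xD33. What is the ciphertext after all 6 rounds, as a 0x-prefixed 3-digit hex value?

s_0 = plaintext = 0xD33
s_1 = Round(s_0, k_0) = 0x0AB
s_2 = Round(s_1, k_1) = 0x925
s_3 = Round(s_2, k_2) = 0x7C4
s_4 = Round(s_3, k_3) = 0x1FC
s_5 = Round(s_4, k_4) = 0x6BA
s_6 = Round(s_5, k_5) = 0x199

0x199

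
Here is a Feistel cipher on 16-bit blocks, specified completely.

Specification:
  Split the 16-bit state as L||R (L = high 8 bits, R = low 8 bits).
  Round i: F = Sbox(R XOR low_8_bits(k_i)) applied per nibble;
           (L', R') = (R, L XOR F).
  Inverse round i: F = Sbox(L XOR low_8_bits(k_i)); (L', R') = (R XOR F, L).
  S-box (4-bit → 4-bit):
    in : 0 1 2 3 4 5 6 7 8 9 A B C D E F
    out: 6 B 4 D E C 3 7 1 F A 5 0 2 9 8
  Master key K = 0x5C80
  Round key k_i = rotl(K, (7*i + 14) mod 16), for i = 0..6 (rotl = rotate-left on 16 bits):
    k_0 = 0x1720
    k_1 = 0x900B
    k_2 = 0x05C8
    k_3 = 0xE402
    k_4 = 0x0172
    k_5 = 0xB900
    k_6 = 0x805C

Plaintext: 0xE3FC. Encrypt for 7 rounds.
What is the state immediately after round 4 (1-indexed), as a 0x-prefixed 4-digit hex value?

s_0 = plaintext = 0xE3FC
s_1 = Round(s_0, k_0) = 0xFCC3
s_2 = Round(s_1, k_1) = 0xC3FD
s_3 = Round(s_2, k_2) = 0xFD1F
s_4 = Round(s_3, k_3) = 0x1F4F
s_5 = Round(s_4, k_4) = 0x4FCD
s_6 = Round(s_5, k_5) = 0xCD4D
s_7 = Round(s_6, k_6) = 0x4D76

0x1F4F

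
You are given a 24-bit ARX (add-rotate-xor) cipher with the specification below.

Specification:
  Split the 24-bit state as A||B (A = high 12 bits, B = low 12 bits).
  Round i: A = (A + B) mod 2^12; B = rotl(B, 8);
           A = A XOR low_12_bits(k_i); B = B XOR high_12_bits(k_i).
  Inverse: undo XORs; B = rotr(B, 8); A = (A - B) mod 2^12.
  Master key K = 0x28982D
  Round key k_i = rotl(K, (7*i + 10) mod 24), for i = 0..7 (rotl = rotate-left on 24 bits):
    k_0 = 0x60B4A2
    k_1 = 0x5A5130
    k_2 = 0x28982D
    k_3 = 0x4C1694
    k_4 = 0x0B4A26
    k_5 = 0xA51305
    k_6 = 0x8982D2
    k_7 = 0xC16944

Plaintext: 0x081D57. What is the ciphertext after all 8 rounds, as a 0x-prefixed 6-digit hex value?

s_0 = plaintext = 0x081D57
s_1 = Round(s_0, k_0) = 0x97A1DE
s_2 = Round(s_1, k_1) = 0xA68BB8
s_3 = Round(s_2, k_2) = 0xE0DA32
s_4 = Round(s_3, k_3) = 0xEAB662
s_5 = Round(s_4, k_4) = 0xF2B2D2
s_6 = Round(s_5, k_5) = 0x2F887C
s_7 = Round(s_6, k_6) = 0x9A641F
s_8 = Round(s_7, k_7) = 0x481357

0x481357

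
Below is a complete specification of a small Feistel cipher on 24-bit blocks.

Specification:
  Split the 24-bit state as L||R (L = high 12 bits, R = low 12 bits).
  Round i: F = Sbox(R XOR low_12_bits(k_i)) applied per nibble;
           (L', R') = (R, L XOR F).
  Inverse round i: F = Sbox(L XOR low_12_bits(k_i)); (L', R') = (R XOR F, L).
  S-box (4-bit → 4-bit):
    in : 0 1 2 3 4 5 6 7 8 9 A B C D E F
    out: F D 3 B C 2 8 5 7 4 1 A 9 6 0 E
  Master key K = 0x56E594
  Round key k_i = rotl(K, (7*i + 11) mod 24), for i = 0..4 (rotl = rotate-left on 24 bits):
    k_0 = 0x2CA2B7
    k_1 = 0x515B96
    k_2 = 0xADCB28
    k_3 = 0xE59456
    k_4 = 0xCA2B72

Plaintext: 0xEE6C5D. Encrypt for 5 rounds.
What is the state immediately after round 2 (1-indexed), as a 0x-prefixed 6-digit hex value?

s_0 = plaintext = 0xEE6C5D
s_1 = Round(s_0, k_0) = 0xC5DEE7
s_2 = Round(s_1, k_1) = 0xEE7E00
s_3 = Round(s_2, k_2) = 0xE00CD0
s_4 = Round(s_3, k_3) = 0xCD0978
s_5 = Round(s_4, k_4) = 0x978F21

0xEE7E00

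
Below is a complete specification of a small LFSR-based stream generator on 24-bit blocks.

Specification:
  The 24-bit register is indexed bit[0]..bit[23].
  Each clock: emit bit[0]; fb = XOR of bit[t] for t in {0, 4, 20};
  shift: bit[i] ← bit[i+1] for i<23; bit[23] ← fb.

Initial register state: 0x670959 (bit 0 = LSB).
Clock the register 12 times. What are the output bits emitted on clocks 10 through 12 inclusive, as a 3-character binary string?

001

reg_0 = 0x670959
clock 1: out=1, reg = 0x3384AC
clock 2: out=0, reg = 0x99C256
clock 3: out=0, reg = 0x4CE12B
clock 4: out=1, reg = 0xA67095
clock 5: out=1, reg = 0x53384A
clock 6: out=0, reg = 0xA99C25
clock 7: out=1, reg = 0xD4CE12
clock 8: out=0, reg = 0x6A6709
clock 9: out=1, reg = 0xB53384
clock 10: out=0, reg = 0xDA99C2
clock 11: out=0, reg = 0xED4CE1
clock 12: out=1, reg = 0xF6A670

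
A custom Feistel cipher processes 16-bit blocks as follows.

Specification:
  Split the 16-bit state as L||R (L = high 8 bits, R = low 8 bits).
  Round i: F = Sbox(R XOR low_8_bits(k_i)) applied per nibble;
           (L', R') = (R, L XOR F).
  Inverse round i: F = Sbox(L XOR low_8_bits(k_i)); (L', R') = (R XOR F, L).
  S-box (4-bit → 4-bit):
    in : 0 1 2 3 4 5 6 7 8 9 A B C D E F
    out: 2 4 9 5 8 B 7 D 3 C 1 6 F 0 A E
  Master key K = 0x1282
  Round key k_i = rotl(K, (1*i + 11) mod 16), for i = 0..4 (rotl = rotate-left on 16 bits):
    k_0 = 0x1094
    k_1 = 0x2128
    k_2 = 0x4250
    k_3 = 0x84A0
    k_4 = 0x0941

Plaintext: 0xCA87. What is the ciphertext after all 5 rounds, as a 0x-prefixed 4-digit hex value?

0x907A

s_0 = plaintext = 0xCA87
s_1 = Round(s_0, k_0) = 0x878F
s_2 = Round(s_1, k_1) = 0x8F9A
s_3 = Round(s_2, k_2) = 0x9A7E
s_4 = Round(s_3, k_3) = 0x7E90
s_5 = Round(s_4, k_4) = 0x907A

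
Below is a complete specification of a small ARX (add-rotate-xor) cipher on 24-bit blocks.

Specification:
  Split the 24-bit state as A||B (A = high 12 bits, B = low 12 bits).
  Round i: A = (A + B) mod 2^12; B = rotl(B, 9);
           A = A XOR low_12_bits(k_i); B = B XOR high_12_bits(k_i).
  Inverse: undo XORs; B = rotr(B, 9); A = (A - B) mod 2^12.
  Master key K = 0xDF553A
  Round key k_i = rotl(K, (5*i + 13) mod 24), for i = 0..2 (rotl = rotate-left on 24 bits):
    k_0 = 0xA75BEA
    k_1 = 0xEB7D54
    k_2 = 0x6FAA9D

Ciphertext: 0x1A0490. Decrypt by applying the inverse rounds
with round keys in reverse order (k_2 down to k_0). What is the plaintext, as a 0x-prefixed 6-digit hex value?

0x64EA1A

s_0 = ciphertext = 0x1A0490
s_1 = InvRound(s_0, k_2) = 0x7EC351
s_2 = InvRound(s_1, k_1) = 0xB82F36
s_3 = InvRound(s_2, k_0) = 0x64EA1A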